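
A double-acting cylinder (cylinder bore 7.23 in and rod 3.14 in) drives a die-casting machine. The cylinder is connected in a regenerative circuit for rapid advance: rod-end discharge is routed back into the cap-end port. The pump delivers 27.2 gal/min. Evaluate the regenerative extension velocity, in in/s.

In regeneration the rod-end outflow joins the pump flow into the cap end, so the net volume the pump must supply per unit advance equals the rod cross-section area.
Rod cross-section A_rod = π/4 × (3.14 in)² = 7.744 in^2
v = Q_pump / A_rod

v ≈ 13.5 in/s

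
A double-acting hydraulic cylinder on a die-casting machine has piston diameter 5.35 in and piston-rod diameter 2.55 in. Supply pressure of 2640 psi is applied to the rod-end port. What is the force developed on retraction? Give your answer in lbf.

F ≈ 45900 lbf

Rod-side annular area A_ann = π/4 × (5.35² − 2.55²) = 17.37 in^2
On retraction the pressure acts on the annular area (bore minus rod).
F = P × A_ann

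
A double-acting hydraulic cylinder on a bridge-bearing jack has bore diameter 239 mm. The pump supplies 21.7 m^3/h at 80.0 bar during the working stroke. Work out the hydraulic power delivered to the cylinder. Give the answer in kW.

Hydraulic power = P × Q

W ≈ 48.2 kW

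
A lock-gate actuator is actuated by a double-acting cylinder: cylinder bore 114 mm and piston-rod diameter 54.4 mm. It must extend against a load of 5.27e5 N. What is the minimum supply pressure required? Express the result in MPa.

P ≈ 51.6 MPa

Cap-side area A_cap = π/4 × (114 mm)² = 10210 mm^2
P = F / A = 5.27e5 N / A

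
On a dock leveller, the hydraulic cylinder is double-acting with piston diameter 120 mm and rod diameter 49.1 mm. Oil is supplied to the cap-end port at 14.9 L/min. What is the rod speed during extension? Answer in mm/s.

Cap-side area A_cap = π/4 × (120 mm)² = 11310 mm^2
v = Q / A

v ≈ 22.0 mm/s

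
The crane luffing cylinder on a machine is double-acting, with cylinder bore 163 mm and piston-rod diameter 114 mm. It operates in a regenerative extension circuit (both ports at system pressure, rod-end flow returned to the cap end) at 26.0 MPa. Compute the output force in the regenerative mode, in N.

F ≈ 2.65e5 N

With equal pressure on both faces, forces on the annular region cancel; the net push is pressure × rod cross-section.
Rod cross-section A_rod = π/4 × (114 mm)² = 10210 mm^2
F = P × A_rod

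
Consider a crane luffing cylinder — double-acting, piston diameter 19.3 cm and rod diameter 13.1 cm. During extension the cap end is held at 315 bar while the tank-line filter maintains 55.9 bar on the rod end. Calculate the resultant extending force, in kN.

Cap-side area A_cap = π/4 × (19.3 cm)² = 292.6 cm^2
Rod-side annular area A_ann = π/4 × (19.3² − 13.1²) = 157.8 cm^2
Net thrust = P_cap·A_cap − P_rod·A_ann = 921.5 kN − 88.19 kN

F ≈ 833 kN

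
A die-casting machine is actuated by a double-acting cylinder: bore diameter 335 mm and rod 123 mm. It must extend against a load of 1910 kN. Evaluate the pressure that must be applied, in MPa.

Cap-side area A_cap = π/4 × (335 mm)² = 88140 mm^2
P = F / A = 1910 kN / A

P ≈ 21.7 MPa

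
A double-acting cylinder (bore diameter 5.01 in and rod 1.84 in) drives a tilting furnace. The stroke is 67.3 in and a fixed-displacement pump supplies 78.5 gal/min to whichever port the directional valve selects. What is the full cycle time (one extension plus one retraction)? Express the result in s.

t ≈ 8.19 s

Cap-side area A_cap = π/4 × (5.01 in)² = 19.71 in^2
Rod-side annular area A_ann = π/4 × (5.01² − 1.84²) = 17.05 in^2
t_ext = A_cap·L/Q = 4.390 s
t_ret = A_ann·L/Q = 3.798 s
t_cycle = t_ext + t_ret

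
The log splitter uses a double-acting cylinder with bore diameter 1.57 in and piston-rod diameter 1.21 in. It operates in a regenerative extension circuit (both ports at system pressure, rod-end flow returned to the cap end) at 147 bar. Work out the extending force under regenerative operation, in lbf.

With equal pressure on both faces, forces on the annular region cancel; the net push is pressure × rod cross-section.
Rod cross-section A_rod = π/4 × (1.21 in)² = 1.150 in^2
F = P × A_rod

F ≈ 2450 lbf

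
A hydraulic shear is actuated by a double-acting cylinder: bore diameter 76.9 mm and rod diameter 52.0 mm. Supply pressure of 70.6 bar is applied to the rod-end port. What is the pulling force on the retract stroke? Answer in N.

F ≈ 17800 N

Rod-side annular area A_ann = π/4 × (76.9² − 52.0²) = 2521 mm^2
On retraction the pressure acts on the annular area (bore minus rod).
F = P × A_ann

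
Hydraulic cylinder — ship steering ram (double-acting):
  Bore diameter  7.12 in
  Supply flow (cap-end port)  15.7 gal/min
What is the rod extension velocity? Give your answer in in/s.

v ≈ 1.52 in/s

Cap-side area A_cap = π/4 × (7.12 in)² = 39.82 in^2
v = Q / A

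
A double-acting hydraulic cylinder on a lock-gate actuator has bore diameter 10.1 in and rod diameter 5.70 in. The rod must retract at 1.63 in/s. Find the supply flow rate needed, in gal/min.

Q ≈ 23.1 gal/min

Rod-side annular area A_ann = π/4 × (10.1² − 5.70²) = 54.60 in^2
Q = A × v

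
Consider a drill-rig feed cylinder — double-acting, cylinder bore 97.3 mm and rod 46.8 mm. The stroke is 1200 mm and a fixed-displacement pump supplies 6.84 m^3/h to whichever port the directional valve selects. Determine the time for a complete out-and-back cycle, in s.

t ≈ 8.31 s

Cap-side area A_cap = π/4 × (97.3 mm)² = 7436 mm^2
Rod-side annular area A_ann = π/4 × (97.3² − 46.8²) = 5715 mm^2
t_ext = A_cap·L/Q = 4.696 s
t_ret = A_ann·L/Q = 3.610 s
t_cycle = t_ext + t_ret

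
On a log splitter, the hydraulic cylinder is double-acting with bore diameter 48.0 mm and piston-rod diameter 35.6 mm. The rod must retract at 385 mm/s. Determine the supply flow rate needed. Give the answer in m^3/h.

Rod-side annular area A_ann = π/4 × (48.0² − 35.6²) = 814.2 mm^2
Q = A × v

Q ≈ 1.13 m^3/h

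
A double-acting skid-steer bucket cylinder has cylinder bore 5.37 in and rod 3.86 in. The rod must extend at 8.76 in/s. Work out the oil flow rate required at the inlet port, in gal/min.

Cap-side area A_cap = π/4 × (5.37 in)² = 22.65 in^2
Q = A × v

Q ≈ 51.5 gal/min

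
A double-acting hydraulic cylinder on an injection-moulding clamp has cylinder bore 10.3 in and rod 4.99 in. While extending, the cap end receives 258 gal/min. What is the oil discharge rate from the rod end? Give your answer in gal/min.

Q_out ≈ 197 gal/min

Cap-side area A_cap = π/4 × (10.3 in)² = 83.32 in^2
Rod-side annular area A_ann = π/4 × (10.3² − 4.99²) = 63.77 in^2
Piston speed v = Q_in/A_cap; rod-end outflow Q_out = v × A_ann = Q_in × A_ann/A_cap.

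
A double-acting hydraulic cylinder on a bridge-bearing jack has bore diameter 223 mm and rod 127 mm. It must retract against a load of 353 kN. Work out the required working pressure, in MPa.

Rod-side annular area A_ann = π/4 × (223² − 127²) = 26390 mm^2
Retraction: pressure acts on the annular area.
P = F / A = 353 kN / A

P ≈ 13.4 MPa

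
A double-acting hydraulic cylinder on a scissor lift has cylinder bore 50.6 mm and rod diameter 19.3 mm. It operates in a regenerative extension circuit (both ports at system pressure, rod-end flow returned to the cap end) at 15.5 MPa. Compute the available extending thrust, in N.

F ≈ 4530 N

With equal pressure on both faces, forces on the annular region cancel; the net push is pressure × rod cross-section.
Rod cross-section A_rod = π/4 × (19.3 mm)² = 292.6 mm^2
F = P × A_rod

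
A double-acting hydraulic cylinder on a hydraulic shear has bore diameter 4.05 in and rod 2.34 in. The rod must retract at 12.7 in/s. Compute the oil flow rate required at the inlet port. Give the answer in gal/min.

Q ≈ 28.3 gal/min

Rod-side annular area A_ann = π/4 × (4.05² − 2.34²) = 8.582 in^2
Q = A × v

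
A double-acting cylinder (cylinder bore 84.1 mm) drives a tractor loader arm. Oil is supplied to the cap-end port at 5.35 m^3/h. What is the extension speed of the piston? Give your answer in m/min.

v ≈ 16.1 m/min

Cap-side area A_cap = π/4 × (84.1 mm)² = 5555 mm^2
v = Q / A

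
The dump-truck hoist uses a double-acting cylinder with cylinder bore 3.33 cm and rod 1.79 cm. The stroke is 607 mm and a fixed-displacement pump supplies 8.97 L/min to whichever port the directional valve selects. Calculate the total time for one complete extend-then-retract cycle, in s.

t ≈ 6.05 s

Cap-side area A_cap = π/4 × (3.33 cm)² = 8.709 cm^2
Rod-side annular area A_ann = π/4 × (3.33² − 1.79²) = 6.193 cm^2
t_ext = A_cap·L/Q = 3.536 s
t_ret = A_ann·L/Q = 2.514 s
t_cycle = t_ext + t_ret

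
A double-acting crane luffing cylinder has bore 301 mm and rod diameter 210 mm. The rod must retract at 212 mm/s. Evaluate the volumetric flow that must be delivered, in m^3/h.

Rod-side annular area A_ann = π/4 × (301² − 210²) = 36520 mm^2
Q = A × v

Q ≈ 27.9 m^3/h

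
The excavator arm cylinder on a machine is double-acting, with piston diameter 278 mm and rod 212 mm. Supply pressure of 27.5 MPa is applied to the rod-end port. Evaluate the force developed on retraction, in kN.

Rod-side annular area A_ann = π/4 × (278² − 212²) = 25400 mm^2
On retraction the pressure acts on the annular area (bore minus rod).
F = P × A_ann

F ≈ 698 kN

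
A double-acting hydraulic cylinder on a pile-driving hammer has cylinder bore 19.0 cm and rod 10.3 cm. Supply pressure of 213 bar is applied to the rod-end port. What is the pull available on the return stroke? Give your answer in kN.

Rod-side annular area A_ann = π/4 × (19.0² − 10.3²) = 200.2 cm^2
On retraction the pressure acts on the annular area (bore minus rod).
F = P × A_ann

F ≈ 426 kN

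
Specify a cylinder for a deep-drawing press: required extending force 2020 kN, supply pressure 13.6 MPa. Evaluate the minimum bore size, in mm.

Extension force acts on the full piston face: F = P × (π/4)D².
D = √(4F / (πP)) = √(4 × 2020 kN / (π × 13.6 MPa))

D ≈ 435 mm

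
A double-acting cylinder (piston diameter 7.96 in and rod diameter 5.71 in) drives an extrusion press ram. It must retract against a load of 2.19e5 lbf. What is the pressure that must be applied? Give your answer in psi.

Rod-side annular area A_ann = π/4 × (7.96² − 5.71²) = 24.16 in^2
Retraction: pressure acts on the annular area.
P = F / A = 2.19e5 lbf / A

P ≈ 9070 psi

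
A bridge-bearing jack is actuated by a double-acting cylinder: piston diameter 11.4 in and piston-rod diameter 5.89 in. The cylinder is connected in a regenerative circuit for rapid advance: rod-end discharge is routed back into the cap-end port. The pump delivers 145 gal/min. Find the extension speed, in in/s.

In regeneration the rod-end outflow joins the pump flow into the cap end, so the net volume the pump must supply per unit advance equals the rod cross-section area.
Rod cross-section A_rod = π/4 × (5.89 in)² = 27.25 in^2
v = Q_pump / A_rod

v ≈ 20.5 in/s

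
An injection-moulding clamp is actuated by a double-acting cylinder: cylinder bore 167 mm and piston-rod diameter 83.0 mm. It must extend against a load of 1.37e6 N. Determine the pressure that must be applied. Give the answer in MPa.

Cap-side area A_cap = π/4 × (167 mm)² = 21900 mm^2
P = F / A = 1.37e6 N / A

P ≈ 62.5 MPa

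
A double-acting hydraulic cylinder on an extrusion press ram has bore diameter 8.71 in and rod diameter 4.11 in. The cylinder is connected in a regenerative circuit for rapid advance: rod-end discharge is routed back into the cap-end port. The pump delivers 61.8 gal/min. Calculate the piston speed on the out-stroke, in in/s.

v ≈ 17.9 in/s

In regeneration the rod-end outflow joins the pump flow into the cap end, so the net volume the pump must supply per unit advance equals the rod cross-section area.
Rod cross-section A_rod = π/4 × (4.11 in)² = 13.27 in^2
v = Q_pump / A_rod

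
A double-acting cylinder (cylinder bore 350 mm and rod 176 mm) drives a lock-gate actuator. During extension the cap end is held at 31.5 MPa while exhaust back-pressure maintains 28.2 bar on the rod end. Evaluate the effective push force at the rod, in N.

F ≈ 2.83e6 N

Cap-side area A_cap = π/4 × (350 mm)² = 96210 mm^2
Rod-side annular area A_ann = π/4 × (350² − 176²) = 71880 mm^2
Net thrust = P_cap·A_cap − P_rod·A_ann = 3.031e6 N − 2.027e5 N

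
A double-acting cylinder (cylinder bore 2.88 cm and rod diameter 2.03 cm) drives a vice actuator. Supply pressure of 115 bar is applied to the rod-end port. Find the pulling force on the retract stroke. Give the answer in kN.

Rod-side annular area A_ann = π/4 × (2.88² − 2.03²) = 3.278 cm^2
On retraction the pressure acts on the annular area (bore minus rod).
F = P × A_ann

F ≈ 3.77 kN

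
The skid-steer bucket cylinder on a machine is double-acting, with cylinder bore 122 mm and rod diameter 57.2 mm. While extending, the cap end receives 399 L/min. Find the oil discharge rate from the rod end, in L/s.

Cap-side area A_cap = π/4 × (122 mm)² = 11690 mm^2
Rod-side annular area A_ann = π/4 × (122² − 57.2²) = 9120 mm^2
Piston speed v = Q_in/A_cap; rod-end outflow Q_out = v × A_ann = Q_in × A_ann/A_cap.

Q_out ≈ 5.19 L/s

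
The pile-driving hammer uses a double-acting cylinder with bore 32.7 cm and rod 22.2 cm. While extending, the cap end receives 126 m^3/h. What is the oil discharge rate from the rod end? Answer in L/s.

Cap-side area A_cap = π/4 × (32.7 cm)² = 839.8 cm^2
Rod-side annular area A_ann = π/4 × (32.7² − 22.2²) = 452.7 cm^2
Piston speed v = Q_in/A_cap; rod-end outflow Q_out = v × A_ann = Q_in × A_ann/A_cap.

Q_out ≈ 18.9 L/s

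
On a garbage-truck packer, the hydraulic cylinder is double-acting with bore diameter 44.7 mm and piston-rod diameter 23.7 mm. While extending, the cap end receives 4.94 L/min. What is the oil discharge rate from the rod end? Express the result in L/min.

Q_out ≈ 3.55 L/min

Cap-side area A_cap = π/4 × (44.7 mm)² = 1569 mm^2
Rod-side annular area A_ann = π/4 × (44.7² − 23.7²) = 1128 mm^2
Piston speed v = Q_in/A_cap; rod-end outflow Q_out = v × A_ann = Q_in × A_ann/A_cap.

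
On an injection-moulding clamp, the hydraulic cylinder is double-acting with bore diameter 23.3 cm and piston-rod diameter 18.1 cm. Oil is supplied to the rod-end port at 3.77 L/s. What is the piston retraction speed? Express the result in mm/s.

Rod-side annular area A_ann = π/4 × (23.3² − 18.1²) = 169.1 cm^2
Flow into the rod-end port fills the annular volume.
v = Q / A

v ≈ 223 mm/s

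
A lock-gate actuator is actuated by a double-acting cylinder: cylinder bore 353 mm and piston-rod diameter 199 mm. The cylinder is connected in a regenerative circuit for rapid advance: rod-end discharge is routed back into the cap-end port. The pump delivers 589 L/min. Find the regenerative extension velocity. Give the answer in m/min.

v ≈ 18.9 m/min

In regeneration the rod-end outflow joins the pump flow into the cap end, so the net volume the pump must supply per unit advance equals the rod cross-section area.
Rod cross-section A_rod = π/4 × (199 mm)² = 31100 mm^2
v = Q_pump / A_rod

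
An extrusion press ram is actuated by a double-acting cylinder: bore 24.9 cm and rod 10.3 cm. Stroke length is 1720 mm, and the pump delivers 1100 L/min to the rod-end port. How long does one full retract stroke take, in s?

t ≈ 3.79 s

Rod-side annular area A_ann = π/4 × (24.9² − 10.3²) = 403.6 cm^2
Swept volume V = A × L; t = V / Q = A·L / Q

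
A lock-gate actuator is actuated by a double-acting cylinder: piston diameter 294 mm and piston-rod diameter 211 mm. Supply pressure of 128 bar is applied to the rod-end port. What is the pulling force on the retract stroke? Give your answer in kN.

F ≈ 421 kN

Rod-side annular area A_ann = π/4 × (294² − 211²) = 32920 mm^2
On retraction the pressure acts on the annular area (bore minus rod).
F = P × A_ann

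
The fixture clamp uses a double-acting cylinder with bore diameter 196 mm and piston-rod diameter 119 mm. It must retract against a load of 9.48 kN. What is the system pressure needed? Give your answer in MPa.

Rod-side annular area A_ann = π/4 × (196² − 119²) = 19050 mm^2
Retraction: pressure acts on the annular area.
P = F / A = 9.48 kN / A

P ≈ 0.498 MPa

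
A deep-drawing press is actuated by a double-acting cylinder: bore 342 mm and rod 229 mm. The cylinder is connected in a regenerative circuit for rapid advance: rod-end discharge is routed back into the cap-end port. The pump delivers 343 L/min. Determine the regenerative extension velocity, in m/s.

v ≈ 0.139 m/s

In regeneration the rod-end outflow joins the pump flow into the cap end, so the net volume the pump must supply per unit advance equals the rod cross-section area.
Rod cross-section A_rod = π/4 × (229 mm)² = 41190 mm^2
v = Q_pump / A_rod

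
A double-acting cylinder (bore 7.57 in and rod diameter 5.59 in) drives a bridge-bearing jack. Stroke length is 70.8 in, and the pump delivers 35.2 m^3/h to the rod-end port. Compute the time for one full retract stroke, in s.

t ≈ 2.43 s

Rod-side annular area A_ann = π/4 × (7.57² − 5.59²) = 20.46 in^2
Swept volume V = A × L; t = V / Q = A·L / Q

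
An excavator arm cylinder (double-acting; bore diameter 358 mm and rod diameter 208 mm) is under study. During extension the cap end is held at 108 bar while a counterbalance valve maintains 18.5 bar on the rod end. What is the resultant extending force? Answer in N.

F ≈ 9.64e5 N

Cap-side area A_cap = π/4 × (358 mm)² = 1.007e5 mm^2
Rod-side annular area A_ann = π/4 × (358² − 208²) = 66680 mm^2
Net thrust = P_cap·A_cap − P_rod·A_ann = 1.087e6 N − 1.234e5 N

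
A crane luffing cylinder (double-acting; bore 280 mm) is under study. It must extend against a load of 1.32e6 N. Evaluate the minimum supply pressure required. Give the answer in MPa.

Cap-side area A_cap = π/4 × (280 mm)² = 61580 mm^2
P = F / A = 1.32e6 N / A

P ≈ 21.4 MPa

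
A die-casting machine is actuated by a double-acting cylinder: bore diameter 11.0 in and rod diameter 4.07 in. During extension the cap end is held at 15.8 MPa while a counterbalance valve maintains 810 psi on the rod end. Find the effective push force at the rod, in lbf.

Cap-side area A_cap = π/4 × (11.0 in)² = 95.03 in^2
Rod-side annular area A_ann = π/4 × (11.0² − 4.07²) = 82.02 in^2
Net thrust = P_cap·A_cap − P_rod·A_ann = 2.178e5 lbf − 66440 lbf

F ≈ 1.51e5 lbf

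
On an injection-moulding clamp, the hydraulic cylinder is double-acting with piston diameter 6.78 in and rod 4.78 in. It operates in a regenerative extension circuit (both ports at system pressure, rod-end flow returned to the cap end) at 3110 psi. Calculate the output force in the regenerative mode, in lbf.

F ≈ 55800 lbf

With equal pressure on both faces, forces on the annular region cancel; the net push is pressure × rod cross-section.
Rod cross-section A_rod = π/4 × (4.78 in)² = 17.95 in^2
F = P × A_rod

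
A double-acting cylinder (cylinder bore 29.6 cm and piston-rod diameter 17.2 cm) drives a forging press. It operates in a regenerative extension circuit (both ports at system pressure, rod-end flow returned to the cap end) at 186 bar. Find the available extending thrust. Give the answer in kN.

F ≈ 432 kN

With equal pressure on both faces, forces on the annular region cancel; the net push is pressure × rod cross-section.
Rod cross-section A_rod = π/4 × (17.2 cm)² = 232.4 cm^2
F = P × A_rod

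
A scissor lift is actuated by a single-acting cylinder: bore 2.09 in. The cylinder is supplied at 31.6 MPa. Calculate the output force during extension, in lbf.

Cap-side area A_cap = π/4 × (2.09 in)² = 3.431 in^2
F = P × A_cap = 31.6 MPa × A_cap

F ≈ 15700 lbf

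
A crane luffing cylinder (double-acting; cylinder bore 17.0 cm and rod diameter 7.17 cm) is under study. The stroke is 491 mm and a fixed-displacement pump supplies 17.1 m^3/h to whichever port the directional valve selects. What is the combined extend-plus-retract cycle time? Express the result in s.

Cap-side area A_cap = π/4 × (17.0 cm)² = 227.0 cm^2
Rod-side annular area A_ann = π/4 × (17.0² − 7.17²) = 186.6 cm^2
t_ext = A_cap·L/Q = 2.346 s
t_ret = A_ann·L/Q = 1.929 s
t_cycle = t_ext + t_ret

t ≈ 4.28 s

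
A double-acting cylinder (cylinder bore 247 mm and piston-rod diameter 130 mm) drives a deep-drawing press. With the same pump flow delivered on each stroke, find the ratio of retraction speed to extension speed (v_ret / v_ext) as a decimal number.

v_ret/v_ext ≈ 1.38

Cap-side area A_cap = π/4 × (247 mm)² = 47920 mm^2
Rod-side annular area A_ann = π/4 × (247² − 130²) = 34640 mm^2
For equal Q, v ∝ 1/A, so v_ret/v_ext = A_cap/A_ann.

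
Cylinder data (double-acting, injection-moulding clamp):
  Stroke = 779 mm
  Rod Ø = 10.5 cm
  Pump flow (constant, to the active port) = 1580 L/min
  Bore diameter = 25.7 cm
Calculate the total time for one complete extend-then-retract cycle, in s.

Cap-side area A_cap = π/4 × (25.7 cm)² = 518.7 cm^2
Rod-side annular area A_ann = π/4 × (25.7² − 10.5²) = 432.2 cm^2
t_ext = A_cap·L/Q = 1.535 s
t_ret = A_ann·L/Q = 1.278 s
t_cycle = t_ext + t_ret

t ≈ 2.81 s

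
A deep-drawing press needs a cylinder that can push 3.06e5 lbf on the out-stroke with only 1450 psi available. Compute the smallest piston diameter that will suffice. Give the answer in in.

D ≈ 16.4 in

Extension force acts on the full piston face: F = P × (π/4)D².
D = √(4F / (πP)) = √(4 × 3.06e5 lbf / (π × 1450 psi))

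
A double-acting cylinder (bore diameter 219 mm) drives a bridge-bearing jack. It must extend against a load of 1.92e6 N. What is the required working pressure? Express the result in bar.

P ≈ 510 bar

Cap-side area A_cap = π/4 × (219 mm)² = 37670 mm^2
P = F / A = 1.92e6 N / A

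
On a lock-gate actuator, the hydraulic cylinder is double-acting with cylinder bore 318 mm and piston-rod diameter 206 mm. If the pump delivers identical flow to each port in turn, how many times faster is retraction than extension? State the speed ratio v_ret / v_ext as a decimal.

v_ret/v_ext ≈ 1.72

Cap-side area A_cap = π/4 × (318 mm)² = 79420 mm^2
Rod-side annular area A_ann = π/4 × (318² − 206²) = 46090 mm^2
For equal Q, v ∝ 1/A, so v_ret/v_ext = A_cap/A_ann.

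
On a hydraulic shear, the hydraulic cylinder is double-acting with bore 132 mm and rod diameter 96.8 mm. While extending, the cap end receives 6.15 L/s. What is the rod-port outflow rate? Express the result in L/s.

Cap-side area A_cap = π/4 × (132 mm)² = 13680 mm^2
Rod-side annular area A_ann = π/4 × (132² − 96.8²) = 6325 mm^2
Piston speed v = Q_in/A_cap; rod-end outflow Q_out = v × A_ann = Q_in × A_ann/A_cap.

Q_out ≈ 2.84 L/s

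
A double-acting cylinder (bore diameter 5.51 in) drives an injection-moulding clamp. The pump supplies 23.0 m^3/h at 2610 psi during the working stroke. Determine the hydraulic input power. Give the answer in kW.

Hydraulic power = P × Q

W ≈ 115 kW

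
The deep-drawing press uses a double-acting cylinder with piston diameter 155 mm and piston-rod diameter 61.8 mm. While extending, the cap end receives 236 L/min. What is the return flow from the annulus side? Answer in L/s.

Q_out ≈ 3.31 L/s

Cap-side area A_cap = π/4 × (155 mm)² = 18870 mm^2
Rod-side annular area A_ann = π/4 × (155² − 61.8²) = 15870 mm^2
Piston speed v = Q_in/A_cap; rod-end outflow Q_out = v × A_ann = Q_in × A_ann/A_cap.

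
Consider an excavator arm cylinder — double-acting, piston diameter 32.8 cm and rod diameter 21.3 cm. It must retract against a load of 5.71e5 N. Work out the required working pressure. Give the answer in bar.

P ≈ 117 bar

Rod-side annular area A_ann = π/4 × (32.8² − 21.3²) = 488.6 cm^2
Retraction: pressure acts on the annular area.
P = F / A = 5.71e5 N / A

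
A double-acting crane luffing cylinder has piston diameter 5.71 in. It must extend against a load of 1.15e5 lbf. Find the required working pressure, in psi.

P ≈ 4490 psi

Cap-side area A_cap = π/4 × (5.71 in)² = 25.61 in^2
P = F / A = 1.15e5 lbf / A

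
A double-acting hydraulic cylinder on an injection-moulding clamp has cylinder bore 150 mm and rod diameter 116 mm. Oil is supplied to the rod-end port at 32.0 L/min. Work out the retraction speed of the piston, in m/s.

Rod-side annular area A_ann = π/4 × (150² − 116²) = 7103 mm^2
Flow into the rod-end port fills the annular volume.
v = Q / A

v ≈ 0.0751 m/s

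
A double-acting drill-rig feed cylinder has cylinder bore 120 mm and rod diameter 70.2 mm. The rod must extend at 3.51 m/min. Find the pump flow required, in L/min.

Cap-side area A_cap = π/4 × (120 mm)² = 11310 mm^2
Q = A × v

Q ≈ 39.7 L/min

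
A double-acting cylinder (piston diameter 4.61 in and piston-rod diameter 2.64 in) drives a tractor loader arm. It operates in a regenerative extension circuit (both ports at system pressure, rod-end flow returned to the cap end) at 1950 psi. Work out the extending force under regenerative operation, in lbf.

F ≈ 10700 lbf

With equal pressure on both faces, forces on the annular region cancel; the net push is pressure × rod cross-section.
Rod cross-section A_rod = π/4 × (2.64 in)² = 5.474 in^2
F = P × A_rod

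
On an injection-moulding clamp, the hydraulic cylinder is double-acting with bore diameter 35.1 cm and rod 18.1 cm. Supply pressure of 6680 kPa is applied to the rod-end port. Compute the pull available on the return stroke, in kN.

F ≈ 474 kN

Rod-side annular area A_ann = π/4 × (35.1² − 18.1²) = 710.3 cm^2
On retraction the pressure acts on the annular area (bore minus rod).
F = P × A_ann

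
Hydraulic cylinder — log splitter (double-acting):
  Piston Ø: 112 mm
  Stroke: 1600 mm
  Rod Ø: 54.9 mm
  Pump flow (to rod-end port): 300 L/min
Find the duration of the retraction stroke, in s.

Rod-side annular area A_ann = π/4 × (112² − 54.9²) = 7485 mm^2
Swept volume V = A × L; t = V / Q = A·L / Q

t ≈ 2.40 s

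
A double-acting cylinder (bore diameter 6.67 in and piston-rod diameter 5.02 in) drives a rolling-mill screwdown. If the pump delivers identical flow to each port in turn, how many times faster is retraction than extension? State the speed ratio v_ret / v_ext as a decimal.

v_ret/v_ext ≈ 2.31

Cap-side area A_cap = π/4 × (6.67 in)² = 34.94 in^2
Rod-side annular area A_ann = π/4 × (6.67² − 5.02²) = 15.15 in^2
For equal Q, v ∝ 1/A, so v_ret/v_ext = A_cap/A_ann.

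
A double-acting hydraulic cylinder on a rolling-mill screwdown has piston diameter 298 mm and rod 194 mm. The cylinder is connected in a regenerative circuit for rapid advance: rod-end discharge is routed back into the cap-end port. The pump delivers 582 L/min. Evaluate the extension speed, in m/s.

In regeneration the rod-end outflow joins the pump flow into the cap end, so the net volume the pump must supply per unit advance equals the rod cross-section area.
Rod cross-section A_rod = π/4 × (194 mm)² = 29560 mm^2
v = Q_pump / A_rod

v ≈ 0.328 m/s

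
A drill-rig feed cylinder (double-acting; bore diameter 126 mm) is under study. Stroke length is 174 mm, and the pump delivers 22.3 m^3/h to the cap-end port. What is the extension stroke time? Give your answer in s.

t ≈ 0.350 s

Cap-side area A_cap = π/4 × (126 mm)² = 12470 mm^2
Swept volume V = A × L; t = V / Q = A·L / Q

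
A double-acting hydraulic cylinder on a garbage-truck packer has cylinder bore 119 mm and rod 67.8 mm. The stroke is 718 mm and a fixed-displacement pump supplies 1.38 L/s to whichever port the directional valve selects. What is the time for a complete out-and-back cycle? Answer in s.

Cap-side area A_cap = π/4 × (119 mm)² = 11120 mm^2
Rod-side annular area A_ann = π/4 × (119² − 67.8²) = 7512 mm^2
t_ext = A_cap·L/Q = 5.787 s
t_ret = A_ann·L/Q = 3.908 s
t_cycle = t_ext + t_ret

t ≈ 9.69 s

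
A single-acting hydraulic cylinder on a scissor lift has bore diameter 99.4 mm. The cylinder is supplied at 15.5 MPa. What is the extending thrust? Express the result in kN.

F ≈ 120 kN

Cap-side area A_cap = π/4 × (99.4 mm)² = 7760 mm^2
F = P × A_cap = 15.5 MPa × A_cap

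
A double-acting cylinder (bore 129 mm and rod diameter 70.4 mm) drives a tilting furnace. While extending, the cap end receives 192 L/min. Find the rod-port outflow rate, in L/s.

Cap-side area A_cap = π/4 × (129 mm)² = 13070 mm^2
Rod-side annular area A_ann = π/4 × (129² − 70.4²) = 9177 mm^2
Piston speed v = Q_in/A_cap; rod-end outflow Q_out = v × A_ann = Q_in × A_ann/A_cap.

Q_out ≈ 2.25 L/s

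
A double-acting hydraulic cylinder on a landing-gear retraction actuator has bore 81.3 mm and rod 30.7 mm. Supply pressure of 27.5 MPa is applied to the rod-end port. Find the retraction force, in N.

F ≈ 1.22e5 N

Rod-side annular area A_ann = π/4 × (81.3² − 30.7²) = 4451 mm^2
On retraction the pressure acts on the annular area (bore minus rod).
F = P × A_ann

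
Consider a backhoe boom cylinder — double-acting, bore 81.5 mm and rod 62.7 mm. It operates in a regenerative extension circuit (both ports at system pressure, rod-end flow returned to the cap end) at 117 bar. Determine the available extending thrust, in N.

F ≈ 36100 N

With equal pressure on both faces, forces on the annular region cancel; the net push is pressure × rod cross-section.
Rod cross-section A_rod = π/4 × (62.7 mm)² = 3088 mm^2
F = P × A_rod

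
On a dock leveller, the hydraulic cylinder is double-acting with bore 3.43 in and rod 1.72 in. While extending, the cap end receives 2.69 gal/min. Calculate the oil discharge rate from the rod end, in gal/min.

Q_out ≈ 2.01 gal/min

Cap-side area A_cap = π/4 × (3.43 in)² = 9.240 in^2
Rod-side annular area A_ann = π/4 × (3.43² − 1.72²) = 6.917 in^2
Piston speed v = Q_in/A_cap; rod-end outflow Q_out = v × A_ann = Q_in × A_ann/A_cap.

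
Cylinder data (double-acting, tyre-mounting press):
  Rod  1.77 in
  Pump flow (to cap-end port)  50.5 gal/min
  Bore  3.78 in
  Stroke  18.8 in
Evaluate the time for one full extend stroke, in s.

t ≈ 1.09 s

Cap-side area A_cap = π/4 × (3.78 in)² = 11.22 in^2
Swept volume V = A × L; t = V / Q = A·L / Q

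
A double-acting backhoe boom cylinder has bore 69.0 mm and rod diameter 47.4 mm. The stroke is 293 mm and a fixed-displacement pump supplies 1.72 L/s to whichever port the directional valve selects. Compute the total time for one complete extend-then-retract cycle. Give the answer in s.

t ≈ 0.973 s

Cap-side area A_cap = π/4 × (69.0 mm)² = 3739 mm^2
Rod-side annular area A_ann = π/4 × (69.0² − 47.4²) = 1975 mm^2
t_ext = A_cap·L/Q = 0.6370 s
t_ret = A_ann·L/Q = 0.3364 s
t_cycle = t_ext + t_ret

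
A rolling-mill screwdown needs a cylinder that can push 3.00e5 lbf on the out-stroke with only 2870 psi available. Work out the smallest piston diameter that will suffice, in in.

D ≈ 11.5 in

Extension force acts on the full piston face: F = P × (π/4)D².
D = √(4F / (πP)) = √(4 × 3.00e5 lbf / (π × 2870 psi))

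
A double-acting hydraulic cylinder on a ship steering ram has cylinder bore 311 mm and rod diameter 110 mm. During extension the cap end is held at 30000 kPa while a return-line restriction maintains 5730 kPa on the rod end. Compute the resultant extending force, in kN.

Cap-side area A_cap = π/4 × (311 mm)² = 75960 mm^2
Rod-side annular area A_ann = π/4 × (311² − 110²) = 66460 mm^2
Net thrust = P_cap·A_cap − P_rod·A_ann = 2279 kN − 380.8 kN

F ≈ 1900 kN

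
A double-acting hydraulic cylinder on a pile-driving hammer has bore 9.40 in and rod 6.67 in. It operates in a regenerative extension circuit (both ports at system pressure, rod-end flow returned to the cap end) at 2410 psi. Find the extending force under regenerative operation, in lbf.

With equal pressure on both faces, forces on the annular region cancel; the net push is pressure × rod cross-section.
Rod cross-section A_rod = π/4 × (6.67 in)² = 34.94 in^2
F = P × A_rod

F ≈ 84200 lbf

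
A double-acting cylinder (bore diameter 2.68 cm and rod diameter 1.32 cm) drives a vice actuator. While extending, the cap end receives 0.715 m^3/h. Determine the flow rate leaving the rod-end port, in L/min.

Q_out ≈ 9.03 L/min

Cap-side area A_cap = π/4 × (2.68 cm)² = 5.641 cm^2
Rod-side annular area A_ann = π/4 × (2.68² − 1.32²) = 4.273 cm^2
Piston speed v = Q_in/A_cap; rod-end outflow Q_out = v × A_ann = Q_in × A_ann/A_cap.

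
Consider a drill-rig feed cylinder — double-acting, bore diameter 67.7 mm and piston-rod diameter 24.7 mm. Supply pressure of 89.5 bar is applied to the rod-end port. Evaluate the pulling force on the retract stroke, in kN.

Rod-side annular area A_ann = π/4 × (67.7² − 24.7²) = 3121 mm^2
On retraction the pressure acts on the annular area (bore minus rod).
F = P × A_ann

F ≈ 27.9 kN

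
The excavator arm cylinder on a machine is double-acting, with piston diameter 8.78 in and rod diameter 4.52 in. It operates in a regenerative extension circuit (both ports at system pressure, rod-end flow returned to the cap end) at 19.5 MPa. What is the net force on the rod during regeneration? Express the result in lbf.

With equal pressure on both faces, forces on the annular region cancel; the net push is pressure × rod cross-section.
Rod cross-section A_rod = π/4 × (4.52 in)² = 16.05 in^2
F = P × A_rod

F ≈ 45400 lbf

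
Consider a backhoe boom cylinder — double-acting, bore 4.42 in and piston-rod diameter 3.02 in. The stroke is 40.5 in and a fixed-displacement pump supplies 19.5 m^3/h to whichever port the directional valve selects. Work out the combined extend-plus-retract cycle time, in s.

t ≈ 2.88 s

Cap-side area A_cap = π/4 × (4.42 in)² = 15.34 in^2
Rod-side annular area A_ann = π/4 × (4.42² − 3.02²) = 8.181 in^2
t_ext = A_cap·L/Q = 1.880 s
t_ret = A_ann·L/Q = 1.002 s
t_cycle = t_ext + t_ret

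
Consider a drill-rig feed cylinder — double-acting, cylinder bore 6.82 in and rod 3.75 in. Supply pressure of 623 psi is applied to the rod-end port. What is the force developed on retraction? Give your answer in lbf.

F ≈ 15900 lbf

Rod-side annular area A_ann = π/4 × (6.82² − 3.75²) = 25.49 in^2
On retraction the pressure acts on the annular area (bore minus rod).
F = P × A_ann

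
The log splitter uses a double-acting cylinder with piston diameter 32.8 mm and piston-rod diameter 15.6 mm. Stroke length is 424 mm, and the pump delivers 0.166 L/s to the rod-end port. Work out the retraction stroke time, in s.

t ≈ 1.67 s

Rod-side annular area A_ann = π/4 × (32.8² − 15.6²) = 653.8 mm^2
Swept volume V = A × L; t = V / Q = A·L / Q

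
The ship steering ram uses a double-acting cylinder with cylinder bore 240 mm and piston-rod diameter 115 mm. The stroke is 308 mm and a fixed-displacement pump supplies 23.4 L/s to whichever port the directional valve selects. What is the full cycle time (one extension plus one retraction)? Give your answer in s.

Cap-side area A_cap = π/4 × (240 mm)² = 45240 mm^2
Rod-side annular area A_ann = π/4 × (240² − 115²) = 34850 mm^2
t_ext = A_cap·L/Q = 0.5955 s
t_ret = A_ann·L/Q = 0.4587 s
t_cycle = t_ext + t_ret

t ≈ 1.05 s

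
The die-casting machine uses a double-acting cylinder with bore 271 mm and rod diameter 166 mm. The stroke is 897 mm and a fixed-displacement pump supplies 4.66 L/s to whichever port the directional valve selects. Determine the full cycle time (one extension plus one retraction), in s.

t ≈ 18.0 s

Cap-side area A_cap = π/4 × (271 mm)² = 57680 mm^2
Rod-side annular area A_ann = π/4 × (271² − 166²) = 36040 mm^2
t_ext = A_cap·L/Q = 11.10 s
t_ret = A_ann·L/Q = 6.937 s
t_cycle = t_ext + t_ret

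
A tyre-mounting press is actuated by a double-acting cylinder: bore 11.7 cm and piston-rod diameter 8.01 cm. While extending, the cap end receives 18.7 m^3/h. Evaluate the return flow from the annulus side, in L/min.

Q_out ≈ 166 L/min

Cap-side area A_cap = π/4 × (11.7 cm)² = 107.5 cm^2
Rod-side annular area A_ann = π/4 × (11.7² − 8.01²) = 57.12 cm^2
Piston speed v = Q_in/A_cap; rod-end outflow Q_out = v × A_ann = Q_in × A_ann/A_cap.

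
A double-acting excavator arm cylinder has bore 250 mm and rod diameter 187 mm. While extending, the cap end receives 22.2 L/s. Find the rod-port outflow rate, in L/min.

Cap-side area A_cap = π/4 × (250 mm)² = 49090 mm^2
Rod-side annular area A_ann = π/4 × (250² − 187²) = 21620 mm^2
Piston speed v = Q_in/A_cap; rod-end outflow Q_out = v × A_ann = Q_in × A_ann/A_cap.

Q_out ≈ 587 L/min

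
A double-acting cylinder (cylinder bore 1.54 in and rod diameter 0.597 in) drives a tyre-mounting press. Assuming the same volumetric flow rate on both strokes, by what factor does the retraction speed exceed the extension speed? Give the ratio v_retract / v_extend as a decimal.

v_ret/v_ext ≈ 1.18

Cap-side area A_cap = π/4 × (1.54 in)² = 1.863 in^2
Rod-side annular area A_ann = π/4 × (1.54² − 0.597²) = 1.583 in^2
For equal Q, v ∝ 1/A, so v_ret/v_ext = A_cap/A_ann.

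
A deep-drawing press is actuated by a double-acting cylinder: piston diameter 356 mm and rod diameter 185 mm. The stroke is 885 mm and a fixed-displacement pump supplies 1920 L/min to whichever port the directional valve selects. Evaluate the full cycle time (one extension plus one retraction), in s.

Cap-side area A_cap = π/4 × (356 mm)² = 99540 mm^2
Rod-side annular area A_ann = π/4 × (356² − 185²) = 72660 mm^2
t_ext = A_cap·L/Q = 2.753 s
t_ret = A_ann·L/Q = 2.009 s
t_cycle = t_ext + t_ret

t ≈ 4.76 s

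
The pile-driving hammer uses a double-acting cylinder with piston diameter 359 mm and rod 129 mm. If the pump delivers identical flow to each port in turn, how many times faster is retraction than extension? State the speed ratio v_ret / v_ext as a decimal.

Cap-side area A_cap = π/4 × (359 mm)² = 1.012e5 mm^2
Rod-side annular area A_ann = π/4 × (359² − 129²) = 88150 mm^2
For equal Q, v ∝ 1/A, so v_ret/v_ext = A_cap/A_ann.

v_ret/v_ext ≈ 1.15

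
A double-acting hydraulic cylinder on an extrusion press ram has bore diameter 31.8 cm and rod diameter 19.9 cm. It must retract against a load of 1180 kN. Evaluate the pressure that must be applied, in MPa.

Rod-side annular area A_ann = π/4 × (31.8² − 19.9²) = 483.2 cm^2
Retraction: pressure acts on the annular area.
P = F / A = 1180 kN / A

P ≈ 24.4 MPa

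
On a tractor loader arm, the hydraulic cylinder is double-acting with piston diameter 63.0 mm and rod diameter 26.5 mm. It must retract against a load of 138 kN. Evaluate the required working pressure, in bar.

P ≈ 538 bar

Rod-side annular area A_ann = π/4 × (63.0² − 26.5²) = 2566 mm^2
Retraction: pressure acts on the annular area.
P = F / A = 138 kN / A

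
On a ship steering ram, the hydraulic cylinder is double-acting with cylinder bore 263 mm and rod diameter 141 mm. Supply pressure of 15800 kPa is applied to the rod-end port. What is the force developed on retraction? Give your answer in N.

Rod-side annular area A_ann = π/4 × (263² − 141²) = 38710 mm^2
On retraction the pressure acts on the annular area (bore minus rod).
F = P × A_ann

F ≈ 6.12e5 N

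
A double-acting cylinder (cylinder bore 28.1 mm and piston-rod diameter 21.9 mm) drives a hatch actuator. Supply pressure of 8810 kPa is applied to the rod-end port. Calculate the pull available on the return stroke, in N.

Rod-side annular area A_ann = π/4 × (28.1² − 21.9²) = 243.5 mm^2
On retraction the pressure acts on the annular area (bore minus rod).
F = P × A_ann

F ≈ 2150 N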